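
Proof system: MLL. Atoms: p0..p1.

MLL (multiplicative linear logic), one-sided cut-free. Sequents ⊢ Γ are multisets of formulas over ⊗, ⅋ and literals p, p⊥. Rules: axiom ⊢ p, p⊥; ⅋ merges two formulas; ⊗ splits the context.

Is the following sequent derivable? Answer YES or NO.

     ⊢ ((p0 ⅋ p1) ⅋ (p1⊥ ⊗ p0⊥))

Derivation trace:
[⅋]  ⊢ ((p0 ⅋ p1) ⅋ (p1⊥ ⊗ p0⊥))
  [⅋]  ⊢ (p1⊥ ⊗ p0⊥), (p0 ⅋ p1)
    [⊗]  ⊢ p1, p0, (p1⊥ ⊗ p0⊥)
      [Ax]  ⊢ p1, p1⊥
      [Ax]  ⊢ p0, p0⊥

Result: YES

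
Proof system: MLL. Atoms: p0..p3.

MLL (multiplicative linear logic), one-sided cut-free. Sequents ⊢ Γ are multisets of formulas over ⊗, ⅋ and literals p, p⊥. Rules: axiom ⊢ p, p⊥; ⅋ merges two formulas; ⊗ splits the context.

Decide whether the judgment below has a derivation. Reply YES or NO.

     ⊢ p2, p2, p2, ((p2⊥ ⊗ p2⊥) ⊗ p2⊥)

Derivation (root first):
[⊗]  ⊢ p2, p2, p2, ((p2⊥ ⊗ p2⊥) ⊗ p2⊥)
  [⊗]  ⊢ p2, p2, (p2⊥ ⊗ p2⊥)
    [Ax]  ⊢ p2, p2⊥
    [Ax]  ⊢ p2, p2⊥
  [Ax]  ⊢ p2, p2⊥

Result: YES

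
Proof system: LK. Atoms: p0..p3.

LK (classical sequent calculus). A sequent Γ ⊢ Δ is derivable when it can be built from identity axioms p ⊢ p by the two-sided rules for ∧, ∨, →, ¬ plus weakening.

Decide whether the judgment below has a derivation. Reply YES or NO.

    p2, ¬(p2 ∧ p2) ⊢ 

Derivation (root first):
[¬L] p2, ¬(p2 ∧ p2) ⊢ 
  [∧R] p2 ⊢ (p2 ∧ p2)
    [Ax] p2 ⊢ p2
    [Ax] p2 ⊢ p2

Result: YES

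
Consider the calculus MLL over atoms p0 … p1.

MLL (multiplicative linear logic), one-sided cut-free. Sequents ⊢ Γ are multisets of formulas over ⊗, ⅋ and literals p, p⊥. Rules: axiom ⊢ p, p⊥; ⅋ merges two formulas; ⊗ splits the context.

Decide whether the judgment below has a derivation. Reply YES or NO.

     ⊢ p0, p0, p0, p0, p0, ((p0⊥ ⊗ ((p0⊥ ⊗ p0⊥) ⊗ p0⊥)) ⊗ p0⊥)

Derivation trace:
[⊗]  ⊢ p0, p0, p0, p0, p0, ((p0⊥ ⊗ ((p0⊥ ⊗ p0⊥) ⊗ p0⊥)) ⊗ p0⊥)
  [⊗]  ⊢ p0, p0, p0, p0, (p0⊥ ⊗ ((p0⊥ ⊗ p0⊥) ⊗ p0⊥))
    [Ax]  ⊢ p0, p0⊥
    [⊗]  ⊢ p0, p0, p0, ((p0⊥ ⊗ p0⊥) ⊗ p0⊥)
      [⊗]  ⊢ p0, p0, (p0⊥ ⊗ p0⊥)
        [Ax]  ⊢ p0, p0⊥
        [Ax]  ⊢ p0, p0⊥
      [Ax]  ⊢ p0, p0⊥
  [Ax]  ⊢ p0, p0⊥

Result: YES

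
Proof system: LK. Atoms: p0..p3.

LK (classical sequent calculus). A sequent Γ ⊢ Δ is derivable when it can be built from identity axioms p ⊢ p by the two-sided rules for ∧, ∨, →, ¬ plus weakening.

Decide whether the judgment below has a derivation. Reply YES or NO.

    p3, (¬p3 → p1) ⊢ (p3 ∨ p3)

Derivation trace:
[∨R] p3, (¬p3 → p1) ⊢ (p3 ∨ p3)
  [WR] p3, (¬p3 → p1) ⊢ p3, p3
    [→L] p3, (¬p3 → p1) ⊢ p3
      [¬R]  ⊢ p3, ¬p3
        [Ax] p3 ⊢ p3
      [WL] p3, p1 ⊢ p3
        [Ax] p3 ⊢ p3

Result: YES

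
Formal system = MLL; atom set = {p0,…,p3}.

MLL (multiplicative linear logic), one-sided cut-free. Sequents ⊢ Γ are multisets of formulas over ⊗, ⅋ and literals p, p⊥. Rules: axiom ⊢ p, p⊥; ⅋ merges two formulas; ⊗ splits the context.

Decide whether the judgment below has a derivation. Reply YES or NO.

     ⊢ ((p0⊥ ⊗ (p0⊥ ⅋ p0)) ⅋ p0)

Derivation (root first):
[⅋]  ⊢ ((p0⊥ ⊗ (p0⊥ ⅋ p0)) ⅋ p0)
  [⊗]  ⊢ p0, (p0⊥ ⊗ (p0⊥ ⅋ p0))
    [Ax]  ⊢ p0, p0⊥
    [⅋]  ⊢ (p0⊥ ⅋ p0)
      [Ax]  ⊢ p0, p0⊥

Result: YES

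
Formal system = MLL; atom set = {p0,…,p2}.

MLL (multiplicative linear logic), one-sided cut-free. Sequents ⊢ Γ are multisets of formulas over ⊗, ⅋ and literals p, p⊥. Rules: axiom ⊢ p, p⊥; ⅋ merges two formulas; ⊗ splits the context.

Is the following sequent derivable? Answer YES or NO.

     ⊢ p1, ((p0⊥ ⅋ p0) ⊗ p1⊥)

Proof tree:
[⊗]  ⊢ p1, ((p0⊥ ⅋ p0) ⊗ p1⊥)
  [⅋]  ⊢ (p0⊥ ⅋ p0)
    [Ax]  ⊢ p0, p0⊥
  [Ax]  ⊢ p1, p1⊥

Result: YES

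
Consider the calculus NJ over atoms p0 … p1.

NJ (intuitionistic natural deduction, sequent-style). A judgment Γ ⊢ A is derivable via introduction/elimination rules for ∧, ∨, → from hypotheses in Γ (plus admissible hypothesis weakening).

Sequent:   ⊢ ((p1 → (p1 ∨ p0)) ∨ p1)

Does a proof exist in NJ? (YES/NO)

Derivation (root first):
[∨I₁]  ⊢ ((p1 → (p1 ∨ p0)) ∨ p1)
  [→I]  ⊢ (p1 → (p1 ∨ p0))
    [∨I₁] p1 ⊢ (p1 ∨ p0)
      [Ax] p1 ⊢ p1

Result: YES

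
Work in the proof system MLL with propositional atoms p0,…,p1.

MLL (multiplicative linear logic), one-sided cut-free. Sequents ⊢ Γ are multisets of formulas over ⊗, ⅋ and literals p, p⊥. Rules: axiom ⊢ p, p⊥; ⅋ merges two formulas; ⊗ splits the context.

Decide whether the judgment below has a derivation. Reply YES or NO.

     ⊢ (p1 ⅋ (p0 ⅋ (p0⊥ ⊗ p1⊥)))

Derivation trace:
[⅋]  ⊢ (p1 ⅋ (p0 ⅋ (p0⊥ ⊗ p1⊥)))
  [⅋]  ⊢ p1, (p0 ⅋ (p0⊥ ⊗ p1⊥))
    [⊗]  ⊢ p0, p1, (p0⊥ ⊗ p1⊥)
      [Ax]  ⊢ p0, p0⊥
      [Ax]  ⊢ p1, p1⊥

Result: YES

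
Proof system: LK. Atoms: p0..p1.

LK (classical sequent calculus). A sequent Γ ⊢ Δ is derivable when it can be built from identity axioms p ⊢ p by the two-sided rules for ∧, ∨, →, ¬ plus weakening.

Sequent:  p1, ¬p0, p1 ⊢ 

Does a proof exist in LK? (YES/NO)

Truth-table refutation:
  v=00: Γ:[p1=F, ¬p0=T, p1=F] Δ:[] refutes=False
  v=01: Γ:[p1=T, ¬p0=T, p1=T] Δ:[] refutes=True  ← countermodel

Result: NO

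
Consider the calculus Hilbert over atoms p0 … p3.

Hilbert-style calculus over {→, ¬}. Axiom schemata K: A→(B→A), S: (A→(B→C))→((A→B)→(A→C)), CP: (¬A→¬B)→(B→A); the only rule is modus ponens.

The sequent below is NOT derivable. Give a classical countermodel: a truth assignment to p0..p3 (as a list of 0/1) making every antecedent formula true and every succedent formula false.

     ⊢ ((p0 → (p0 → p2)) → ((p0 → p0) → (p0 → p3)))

Enumerate valuations to refute Γ ⊢ Δ:
  v=0000: Γ:[] Δ:[((p0 → (p0 → p2)) → ((p0 → p0) → (p0 → p3)))=T] refutes=False
  v=0001: Γ:[] Δ:[((p0 → (p0 → p2)) → ((p0 → p0) → (p0 → p3)))=T] refutes=False
  v=0010: Γ:[] Δ:[((p0 → (p0 → p2)) → ((p0 → p0) → (p0 → p3)))=T] refutes=False
  v=0011: Γ:[] Δ:[((p0 → (p0 → p2)) → ((p0 → p0) → (p0 → p3)))=T] refutes=False
  v=0100: Γ:[] Δ:[((p0 → (p0 → p2)) → ((p0 → p0) → (p0 → p3)))=T] refutes=False
  v=0101: Γ:[] Δ:[((p0 → (p0 → p2)) → ((p0 → p0) → (p0 → p3)))=T] refutes=False
  v=0110: Γ:[] Δ:[((p0 → (p0 → p2)) → ((p0 → p0) → (p0 → p3)))=T] refutes=False
  v=0111: Γ:[] Δ:[((p0 → (p0 → p2)) → ((p0 → p0) → (p0 → p3)))=T] refutes=False
  v=1000: Γ:[] Δ:[((p0 → (p0 → p2)) → ((p0 → p0) → (p0 → p3)))=T] refutes=False
  v=1001: Γ:[] Δ:[((p0 → (p0 → p2)) → ((p0 → p0) → (p0 → p3)))=T] refutes=False
  v=1010: Γ:[] Δ:[((p0 → (p0 → p2)) → ((p0 → p0) → (p0 → p3)))=F] refutes=True  ← countermodel

Result: [1, 0, 1, 0]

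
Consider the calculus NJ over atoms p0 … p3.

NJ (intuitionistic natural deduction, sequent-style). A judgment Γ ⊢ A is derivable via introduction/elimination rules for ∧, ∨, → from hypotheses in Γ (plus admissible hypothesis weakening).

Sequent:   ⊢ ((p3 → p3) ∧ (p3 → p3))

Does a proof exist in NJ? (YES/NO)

Proof tree:
[∧I]  ⊢ ((p3 → p3) ∧ (p3 → p3))
  [→I]  ⊢ (p3 → p3)
    [Ax] p3 ⊢ p3
  [→I]  ⊢ (p3 → p3)
    [Ax] p3 ⊢ p3

Result: YES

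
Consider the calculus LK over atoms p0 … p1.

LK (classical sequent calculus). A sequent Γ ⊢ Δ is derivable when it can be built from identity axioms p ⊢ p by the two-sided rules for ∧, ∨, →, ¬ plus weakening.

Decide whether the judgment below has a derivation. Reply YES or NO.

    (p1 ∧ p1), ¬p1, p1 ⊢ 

Proof tree:
[WL] (p1 ∧ p1), ¬p1, p1 ⊢ 
  [¬L] (p1 ∧ p1), ¬p1 ⊢ 
    [∧L] (p1 ∧ p1) ⊢ p1
      [WL] p1, p1 ⊢ p1
        [Ax] p1 ⊢ p1

Result: YES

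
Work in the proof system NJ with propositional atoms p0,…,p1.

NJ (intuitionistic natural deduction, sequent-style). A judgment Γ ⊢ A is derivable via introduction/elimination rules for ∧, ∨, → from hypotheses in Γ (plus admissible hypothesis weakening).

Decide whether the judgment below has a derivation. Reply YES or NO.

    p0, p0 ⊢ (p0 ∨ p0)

Proof tree:
[Wk] p0, p0 ⊢ (p0 ∨ p0)
  [∨I₁] p0 ⊢ (p0 ∨ p0)
    [Ax] p0 ⊢ p0

Result: YES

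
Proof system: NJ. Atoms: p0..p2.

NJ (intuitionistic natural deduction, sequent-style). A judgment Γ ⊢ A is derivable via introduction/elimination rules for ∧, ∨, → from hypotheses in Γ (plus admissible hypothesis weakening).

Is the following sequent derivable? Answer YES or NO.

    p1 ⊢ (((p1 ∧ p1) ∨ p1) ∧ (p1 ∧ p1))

Derivation (root first):
[∧I] p1 ⊢ (((p1 ∧ p1) ∨ p1) ∧ (p1 ∧ p1))
  [∨I₁] p1 ⊢ ((p1 ∧ p1) ∨ p1)
    [∧I] p1 ⊢ (p1 ∧ p1)
      [Ax] p1 ⊢ p1
      [Ax] p1 ⊢ p1
  [∧I] p1 ⊢ (p1 ∧ p1)
    [Ax] p1 ⊢ p1
    [Ax] p1 ⊢ p1

Result: YES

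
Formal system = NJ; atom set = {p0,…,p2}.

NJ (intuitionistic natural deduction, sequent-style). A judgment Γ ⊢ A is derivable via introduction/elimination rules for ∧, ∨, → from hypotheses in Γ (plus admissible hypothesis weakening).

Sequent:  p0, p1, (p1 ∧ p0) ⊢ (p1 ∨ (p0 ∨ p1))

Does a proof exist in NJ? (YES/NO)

Proof tree:
[Wk] p0, p1, (p1 ∧ p0) ⊢ (p1 ∨ (p0 ∨ p1))
  [Wk] p0, p1 ⊢ (p1 ∨ (p0 ∨ p1))
    [∨I₂] p0 ⊢ (p1 ∨ (p0 ∨ p1))
      [∨I₁] p0 ⊢ (p0 ∨ p1)
        [Ax] p0 ⊢ p0

Result: YES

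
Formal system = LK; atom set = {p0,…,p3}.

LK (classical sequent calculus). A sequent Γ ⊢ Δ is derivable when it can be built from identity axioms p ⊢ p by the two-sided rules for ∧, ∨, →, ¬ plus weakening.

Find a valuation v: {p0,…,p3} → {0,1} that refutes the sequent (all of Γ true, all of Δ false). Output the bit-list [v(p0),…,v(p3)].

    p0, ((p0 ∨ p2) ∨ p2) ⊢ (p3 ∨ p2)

Search for a countermodel by truth-table:
  v=0000: Γ:[p0=F, ((p0 ∨ p2) ∨ p2)=F] Δ:[(p3 ∨ p2)=F] refutes=False
  v=0001: Γ:[p0=F, ((p0 ∨ p2) ∨ p2)=F] Δ:[(p3 ∨ p2)=T] refutes=False
  v=0010: Γ:[p0=F, ((p0 ∨ p2) ∨ p2)=T] Δ:[(p3 ∨ p2)=T] refutes=False
  v=0011: Γ:[p0=F, ((p0 ∨ p2) ∨ p2)=T] Δ:[(p3 ∨ p2)=T] refutes=False
  v=0100: Γ:[p0=F, ((p0 ∨ p2) ∨ p2)=F] Δ:[(p3 ∨ p2)=F] refutes=False
  v=0101: Γ:[p0=F, ((p0 ∨ p2) ∨ p2)=F] Δ:[(p3 ∨ p2)=T] refutes=False
  v=0110: Γ:[p0=F, ((p0 ∨ p2) ∨ p2)=T] Δ:[(p3 ∨ p2)=T] refutes=False
  v=0111: Γ:[p0=F, ((p0 ∨ p2) ∨ p2)=T] Δ:[(p3 ∨ p2)=T] refutes=False
  v=1000: Γ:[p0=T, ((p0 ∨ p2) ∨ p2)=T] Δ:[(p3 ∨ p2)=F] refutes=True  ← countermodel

Result: [1, 0, 0, 0]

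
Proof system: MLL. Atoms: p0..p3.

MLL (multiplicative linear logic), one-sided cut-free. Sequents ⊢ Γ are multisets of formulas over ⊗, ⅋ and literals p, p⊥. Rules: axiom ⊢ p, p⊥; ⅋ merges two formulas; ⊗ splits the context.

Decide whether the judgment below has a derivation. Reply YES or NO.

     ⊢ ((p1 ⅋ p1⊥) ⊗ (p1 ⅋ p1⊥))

Proof tree:
[⊗]  ⊢ ((p1 ⅋ p1⊥) ⊗ (p1 ⅋ p1⊥))
  [⅋]  ⊢ (p1 ⅋ p1⊥)
    [Ax]  ⊢ p1, p1⊥
  [⅋]  ⊢ (p1 ⅋ p1⊥)
    [Ax]  ⊢ p1, p1⊥

Result: YES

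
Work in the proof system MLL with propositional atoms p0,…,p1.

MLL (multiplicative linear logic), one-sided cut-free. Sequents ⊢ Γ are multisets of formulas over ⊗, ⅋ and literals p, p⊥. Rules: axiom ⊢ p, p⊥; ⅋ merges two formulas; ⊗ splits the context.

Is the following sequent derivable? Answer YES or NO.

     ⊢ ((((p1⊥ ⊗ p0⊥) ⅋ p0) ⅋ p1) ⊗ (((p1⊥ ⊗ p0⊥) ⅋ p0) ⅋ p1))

Derivation (root first):
[⊗]  ⊢ ((((p1⊥ ⊗ p0⊥) ⅋ p0) ⅋ p1) ⊗ (((p1⊥ ⊗ p0⊥) ⅋ p0) ⅋ p1))
  [⅋]  ⊢ (((p1⊥ ⊗ p0⊥) ⅋ p0) ⅋ p1)
    [⅋]  ⊢ p1, ((p1⊥ ⊗ p0⊥) ⅋ p0)
      [⊗]  ⊢ p1, p0, (p1⊥ ⊗ p0⊥)
        [Ax]  ⊢ p1, p1⊥
        [Ax]  ⊢ p0, p0⊥
  [⅋]  ⊢ (((p1⊥ ⊗ p0⊥) ⅋ p0) ⅋ p1)
    [⅋]  ⊢ p1, ((p1⊥ ⊗ p0⊥) ⅋ p0)
      [⊗]  ⊢ p1, p0, (p1⊥ ⊗ p0⊥)
        [Ax]  ⊢ p1, p1⊥
        [Ax]  ⊢ p0, p0⊥

Result: YES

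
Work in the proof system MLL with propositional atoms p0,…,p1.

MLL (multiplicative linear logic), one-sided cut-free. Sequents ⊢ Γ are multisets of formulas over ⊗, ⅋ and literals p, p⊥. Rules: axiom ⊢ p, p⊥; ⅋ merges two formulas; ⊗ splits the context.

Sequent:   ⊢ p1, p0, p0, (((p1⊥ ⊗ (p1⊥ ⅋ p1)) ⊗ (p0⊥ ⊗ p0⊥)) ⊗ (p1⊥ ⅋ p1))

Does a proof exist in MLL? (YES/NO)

Derivation trace:
[⊗]  ⊢ p1, p0, p0, (((p1⊥ ⊗ (p1⊥ ⅋ p1)) ⊗ (p0⊥ ⊗ p0⊥)) ⊗ (p1⊥ ⅋ p1))
  [⊗]  ⊢ p1, p0, p0, ((p1⊥ ⊗ (p1⊥ ⅋ p1)) ⊗ (p0⊥ ⊗ p0⊥))
    [⊗]  ⊢ p1, (p1⊥ ⊗ (p1⊥ ⅋ p1))
      [Ax]  ⊢ p1, p1⊥
      [⅋]  ⊢ (p1⊥ ⅋ p1)
        [Ax]  ⊢ p1, p1⊥
    [⊗]  ⊢ p0, p0, (p0⊥ ⊗ p0⊥)
      [Ax]  ⊢ p0, p0⊥
      [Ax]  ⊢ p0, p0⊥
  [⅋]  ⊢ (p1⊥ ⅋ p1)
    [Ax]  ⊢ p1, p1⊥

Result: YES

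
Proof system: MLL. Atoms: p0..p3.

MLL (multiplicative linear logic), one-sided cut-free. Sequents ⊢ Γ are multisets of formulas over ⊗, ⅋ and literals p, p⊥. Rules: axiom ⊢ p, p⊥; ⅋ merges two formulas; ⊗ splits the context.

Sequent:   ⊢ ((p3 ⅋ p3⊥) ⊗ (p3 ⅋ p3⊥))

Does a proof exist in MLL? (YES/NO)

Proof tree:
[⊗]  ⊢ ((p3 ⅋ p3⊥) ⊗ (p3 ⅋ p3⊥))
  [⅋]  ⊢ (p3 ⅋ p3⊥)
    [Ax]  ⊢ p3, p3⊥
  [⅋]  ⊢ (p3 ⅋ p3⊥)
    [Ax]  ⊢ p3, p3⊥

Result: YES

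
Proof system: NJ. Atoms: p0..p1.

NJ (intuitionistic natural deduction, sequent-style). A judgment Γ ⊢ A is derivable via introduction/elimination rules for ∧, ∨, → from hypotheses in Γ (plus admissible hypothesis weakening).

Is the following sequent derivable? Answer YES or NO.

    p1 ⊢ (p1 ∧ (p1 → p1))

Proof tree:
[∧I] p1 ⊢ (p1 ∧ (p1 → p1))
  [Ax] p1 ⊢ p1
  [→I]  ⊢ (p1 → p1)
    [Ax] p1 ⊢ p1

Result: YES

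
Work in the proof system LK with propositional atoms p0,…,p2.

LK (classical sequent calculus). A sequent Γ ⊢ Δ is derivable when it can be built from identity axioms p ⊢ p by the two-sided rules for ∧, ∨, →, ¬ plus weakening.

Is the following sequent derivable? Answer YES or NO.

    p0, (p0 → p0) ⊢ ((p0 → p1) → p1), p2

Derivation (root first):
[→L] p0, (p0 → p0) ⊢ ((p0 → p1) → p1), p2
  [Ax] p0 ⊢ p0
  [WR] p0 ⊢ ((p0 → p1) → p1), p2
    [→R] p0 ⊢ ((p0 → p1) → p1)
      [→L] p0, (p0 → p1) ⊢ p1
        [Ax] p0 ⊢ p0
        [Ax] p1 ⊢ p1

Result: YES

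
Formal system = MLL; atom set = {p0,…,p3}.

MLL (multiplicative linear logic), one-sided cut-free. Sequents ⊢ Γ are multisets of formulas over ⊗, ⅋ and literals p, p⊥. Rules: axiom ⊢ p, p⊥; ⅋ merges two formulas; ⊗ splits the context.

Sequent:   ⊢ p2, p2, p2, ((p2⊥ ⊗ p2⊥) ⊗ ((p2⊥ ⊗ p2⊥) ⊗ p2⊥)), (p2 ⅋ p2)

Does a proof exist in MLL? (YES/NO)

Derivation trace:
[⅋]  ⊢ p2, p2, p2, ((p2⊥ ⊗ p2⊥) ⊗ ((p2⊥ ⊗ p2⊥) ⊗ p2⊥)), (p2 ⅋ p2)
  [⊗]  ⊢ p2, p2, p2, p2, p2, ((p2⊥ ⊗ p2⊥) ⊗ ((p2⊥ ⊗ p2⊥) ⊗ p2⊥))
    [⊗]  ⊢ p2, p2, (p2⊥ ⊗ p2⊥)
      [Ax]  ⊢ p2, p2⊥
      [Ax]  ⊢ p2, p2⊥
    [⊗]  ⊢ p2, p2, p2, ((p2⊥ ⊗ p2⊥) ⊗ p2⊥)
      [⊗]  ⊢ p2, p2, (p2⊥ ⊗ p2⊥)
        [Ax]  ⊢ p2, p2⊥
        [Ax]  ⊢ p2, p2⊥
      [Ax]  ⊢ p2, p2⊥

Result: YES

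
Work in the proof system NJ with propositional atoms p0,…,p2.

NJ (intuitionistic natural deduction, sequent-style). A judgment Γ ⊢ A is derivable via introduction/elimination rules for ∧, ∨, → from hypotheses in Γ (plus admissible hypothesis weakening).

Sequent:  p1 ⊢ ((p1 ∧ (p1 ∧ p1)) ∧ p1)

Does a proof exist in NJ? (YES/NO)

Proof tree:
[∧I] p1 ⊢ ((p1 ∧ (p1 ∧ p1)) ∧ p1)
  [∧I] p1 ⊢ (p1 ∧ (p1 ∧ p1))
    [Ax] p1 ⊢ p1
    [∧I] p1 ⊢ (p1 ∧ p1)
      [Ax] p1 ⊢ p1
      [Ax] p1 ⊢ p1
  [Ax] p1 ⊢ p1

Result: YES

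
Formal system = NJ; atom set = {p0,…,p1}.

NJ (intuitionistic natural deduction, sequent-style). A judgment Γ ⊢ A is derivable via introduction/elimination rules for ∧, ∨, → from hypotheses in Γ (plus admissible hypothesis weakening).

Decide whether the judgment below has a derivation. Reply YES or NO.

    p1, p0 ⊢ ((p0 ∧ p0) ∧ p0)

Derivation trace:
[∧I] p1, p0 ⊢ ((p0 ∧ p0) ∧ p0)
  [Wk] p0, p1 ⊢ (p0 ∧ p0)
    [∧I] p0 ⊢ (p0 ∧ p0)
      [Ax] p0 ⊢ p0
      [Ax] p0 ⊢ p0
  [Ax] p0 ⊢ p0

Result: YES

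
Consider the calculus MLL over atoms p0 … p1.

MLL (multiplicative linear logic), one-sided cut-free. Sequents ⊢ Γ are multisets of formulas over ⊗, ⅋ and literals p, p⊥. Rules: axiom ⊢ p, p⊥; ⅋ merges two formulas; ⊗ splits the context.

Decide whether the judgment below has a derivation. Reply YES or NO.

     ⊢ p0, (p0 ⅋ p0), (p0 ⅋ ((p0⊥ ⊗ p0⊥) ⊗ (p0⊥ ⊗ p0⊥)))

Derivation (root first):
[⅋]  ⊢ p0, (p0 ⅋ p0), (p0 ⅋ ((p0⊥ ⊗ p0⊥) ⊗ (p0⊥ ⊗ p0⊥)))
  [⅋]  ⊢ p0, p0, ((p0⊥ ⊗ p0⊥) ⊗ (p0⊥ ⊗ p0⊥)), (p0 ⅋ p0)
    [⊗]  ⊢ p0, p0, p0, p0, ((p0⊥ ⊗ p0⊥) ⊗ (p0⊥ ⊗ p0⊥))
      [⊗]  ⊢ p0, p0, (p0⊥ ⊗ p0⊥)
        [Ax]  ⊢ p0, p0⊥
        [Ax]  ⊢ p0, p0⊥
      [⊗]  ⊢ p0, p0, (p0⊥ ⊗ p0⊥)
        [Ax]  ⊢ p0, p0⊥
        [Ax]  ⊢ p0, p0⊥

Result: YES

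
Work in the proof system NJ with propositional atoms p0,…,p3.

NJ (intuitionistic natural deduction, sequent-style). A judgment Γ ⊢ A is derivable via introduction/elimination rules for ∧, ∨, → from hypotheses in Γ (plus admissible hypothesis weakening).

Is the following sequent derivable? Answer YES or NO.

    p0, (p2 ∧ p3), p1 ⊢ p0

Derivation trace:
[Wk] p0, (p2 ∧ p3), p1 ⊢ p0
  [Wk] p0, (p2 ∧ p3) ⊢ p0
    [Ax] p0 ⊢ p0

Result: YES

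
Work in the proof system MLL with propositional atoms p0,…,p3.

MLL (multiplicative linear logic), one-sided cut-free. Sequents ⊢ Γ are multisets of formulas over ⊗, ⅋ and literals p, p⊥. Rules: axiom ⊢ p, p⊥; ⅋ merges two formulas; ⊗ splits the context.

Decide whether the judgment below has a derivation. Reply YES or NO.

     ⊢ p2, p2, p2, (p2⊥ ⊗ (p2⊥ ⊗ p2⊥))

Derivation trace:
[⊗]  ⊢ p2, p2, p2, (p2⊥ ⊗ (p2⊥ ⊗ p2⊥))
  [Ax]  ⊢ p2, p2⊥
  [⊗]  ⊢ p2, p2, (p2⊥ ⊗ p2⊥)
    [Ax]  ⊢ p2, p2⊥
    [Ax]  ⊢ p2, p2⊥

Result: YES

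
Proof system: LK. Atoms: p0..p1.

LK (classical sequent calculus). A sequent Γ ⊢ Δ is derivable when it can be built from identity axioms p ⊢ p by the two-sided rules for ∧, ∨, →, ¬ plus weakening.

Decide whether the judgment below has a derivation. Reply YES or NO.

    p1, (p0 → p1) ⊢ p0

Search for a countermodel by truth-table:
  v=00: Γ:[p1=F, (p0 → p1)=T] Δ:[p0=F] refutes=False
  v=01: Γ:[p1=T, (p0 → p1)=T] Δ:[p0=F] refutes=True  ← countermodel

Result: NO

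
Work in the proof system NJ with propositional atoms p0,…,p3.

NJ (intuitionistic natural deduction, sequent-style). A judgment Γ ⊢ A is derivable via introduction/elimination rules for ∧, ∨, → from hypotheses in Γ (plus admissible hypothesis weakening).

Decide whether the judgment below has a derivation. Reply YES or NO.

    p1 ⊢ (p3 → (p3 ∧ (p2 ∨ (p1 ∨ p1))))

Derivation trace:
[→I] p1 ⊢ (p3 → (p3 ∧ (p2 ∨ (p1 ∨ p1))))
  [∧I] p1, p3 ⊢ (p3 ∧ (p2 ∨ (p1 ∨ p1)))
    [Ax] p3 ⊢ p3
    [∨I₂] p1 ⊢ (p2 ∨ (p1 ∨ p1))
      [∨I₂] p1 ⊢ (p1 ∨ p1)
        [Ax] p1 ⊢ p1

Result: YES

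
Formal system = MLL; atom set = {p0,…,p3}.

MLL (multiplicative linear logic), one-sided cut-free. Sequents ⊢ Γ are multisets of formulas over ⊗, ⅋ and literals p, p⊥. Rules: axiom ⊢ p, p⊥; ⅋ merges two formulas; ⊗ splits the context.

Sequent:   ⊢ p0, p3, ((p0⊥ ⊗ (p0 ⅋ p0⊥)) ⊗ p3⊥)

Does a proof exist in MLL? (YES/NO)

Derivation trace:
[⊗]  ⊢ p0, p3, ((p0⊥ ⊗ (p0 ⅋ p0⊥)) ⊗ p3⊥)
  [⊗]  ⊢ p0, (p0⊥ ⊗ (p0 ⅋ p0⊥))
    [Ax]  ⊢ p0, p0⊥
    [⅋]  ⊢ (p0 ⅋ p0⊥)
      [Ax]  ⊢ p0, p0⊥
  [Ax]  ⊢ p3, p3⊥

Result: YES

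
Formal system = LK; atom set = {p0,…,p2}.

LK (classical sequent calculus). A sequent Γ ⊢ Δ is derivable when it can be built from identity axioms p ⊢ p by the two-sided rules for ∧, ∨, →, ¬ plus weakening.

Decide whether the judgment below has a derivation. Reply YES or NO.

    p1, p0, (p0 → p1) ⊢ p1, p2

Derivation trace:
[WR] p1, p0, (p0 → p1) ⊢ p1, p2
  [→L] p1, p0, (p0 → p1) ⊢ p1
    [WL] p0, p1 ⊢ p0
      [Ax] p0 ⊢ p0
    [Ax] p1 ⊢ p1

Result: YES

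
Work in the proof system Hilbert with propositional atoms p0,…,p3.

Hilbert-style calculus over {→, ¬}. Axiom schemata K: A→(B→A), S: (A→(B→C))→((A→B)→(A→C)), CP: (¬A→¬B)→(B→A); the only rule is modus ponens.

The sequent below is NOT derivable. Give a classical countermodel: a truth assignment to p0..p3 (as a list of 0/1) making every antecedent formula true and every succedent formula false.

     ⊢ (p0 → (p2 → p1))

Search for a countermodel by truth-table:
  v=0000: Γ:[] Δ:[(p0 → (p2 → p1))=T] refutes=False
  v=0001: Γ:[] Δ:[(p0 → (p2 → p1))=T] refutes=False
  v=0010: Γ:[] Δ:[(p0 → (p2 → p1))=T] refutes=False
  v=0011: Γ:[] Δ:[(p0 → (p2 → p1))=T] refutes=False
  v=0100: Γ:[] Δ:[(p0 → (p2 → p1))=T] refutes=False
  v=0101: Γ:[] Δ:[(p0 → (p2 → p1))=T] refutes=False
  v=0110: Γ:[] Δ:[(p0 → (p2 → p1))=T] refutes=False
  v=0111: Γ:[] Δ:[(p0 → (p2 → p1))=T] refutes=False
  v=1000: Γ:[] Δ:[(p0 → (p2 → p1))=T] refutes=False
  v=1001: Γ:[] Δ:[(p0 → (p2 → p1))=T] refutes=False
  v=1010: Γ:[] Δ:[(p0 → (p2 → p1))=F] refutes=True  ← countermodel

Result: [1, 0, 1, 0]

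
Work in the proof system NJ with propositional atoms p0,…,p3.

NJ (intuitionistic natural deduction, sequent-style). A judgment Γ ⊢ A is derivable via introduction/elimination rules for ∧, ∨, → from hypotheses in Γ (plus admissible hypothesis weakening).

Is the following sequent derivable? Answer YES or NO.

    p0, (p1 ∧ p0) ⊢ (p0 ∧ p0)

Derivation trace:
[Wk] p0, (p1 ∧ p0) ⊢ (p0 ∧ p0)
  [∧I] p0 ⊢ (p0 ∧ p0)
    [Ax] p0 ⊢ p0
    [Ax] p0 ⊢ p0

Result: YES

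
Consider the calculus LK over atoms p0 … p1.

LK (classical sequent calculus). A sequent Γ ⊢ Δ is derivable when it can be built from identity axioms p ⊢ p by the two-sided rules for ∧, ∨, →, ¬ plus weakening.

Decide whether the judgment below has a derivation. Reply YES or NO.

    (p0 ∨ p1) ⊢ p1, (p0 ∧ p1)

Enumerate valuations to refute Γ ⊢ Δ:
  v=00: Γ:[(p0 ∨ p1)=F] Δ:[p1=F, (p0 ∧ p1)=F] refutes=False
  v=01: Γ:[(p0 ∨ p1)=T] Δ:[p1=T, (p0 ∧ p1)=F] refutes=False
  v=10: Γ:[(p0 ∨ p1)=T] Δ:[p1=F, (p0 ∧ p1)=F] refutes=True  ← countermodel

Result: NO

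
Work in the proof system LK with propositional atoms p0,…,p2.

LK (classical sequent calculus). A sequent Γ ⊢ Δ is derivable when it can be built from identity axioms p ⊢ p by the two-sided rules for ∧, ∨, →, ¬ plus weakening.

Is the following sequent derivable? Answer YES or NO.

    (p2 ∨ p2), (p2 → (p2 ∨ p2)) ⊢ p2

Derivation (root first):
[→L] (p2 ∨ p2), (p2 → (p2 ∨ p2)) ⊢ p2
  [∨L] (p2 ∨ p2) ⊢ p2
    [Ax] p2 ⊢ p2
    [Ax] p2 ⊢ p2
  [∨L] (p2 ∨ p2) ⊢ p2
    [Ax] p2 ⊢ p2
    [Ax] p2 ⊢ p2

Result: YES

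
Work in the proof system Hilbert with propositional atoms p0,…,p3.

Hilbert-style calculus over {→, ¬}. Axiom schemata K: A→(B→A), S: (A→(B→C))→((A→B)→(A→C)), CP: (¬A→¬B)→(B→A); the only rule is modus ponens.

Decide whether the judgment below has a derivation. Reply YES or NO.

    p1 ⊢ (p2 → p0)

Search for a countermodel by truth-table:
  v=0000: Γ:[p1=F] Δ:[(p2 → p0)=T] refutes=False
  v=0001: Γ:[p1=F] Δ:[(p2 → p0)=T] refutes=False
  v=0010: Γ:[p1=F] Δ:[(p2 → p0)=F] refutes=False
  v=0011: Γ:[p1=F] Δ:[(p2 → p0)=F] refutes=False
  v=0100: Γ:[p1=T] Δ:[(p2 → p0)=T] refutes=False
  v=0101: Γ:[p1=T] Δ:[(p2 → p0)=T] refutes=False
  v=0110: Γ:[p1=T] Δ:[(p2 → p0)=F] refutes=True  ← countermodel

Result: NO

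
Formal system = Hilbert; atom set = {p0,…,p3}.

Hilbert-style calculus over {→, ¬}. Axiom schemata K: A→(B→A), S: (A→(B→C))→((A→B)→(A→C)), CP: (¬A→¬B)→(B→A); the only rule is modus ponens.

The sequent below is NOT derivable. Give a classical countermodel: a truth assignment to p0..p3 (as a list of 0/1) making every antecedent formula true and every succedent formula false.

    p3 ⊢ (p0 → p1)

Search for a countermodel by truth-table:
  v=0000: Γ:[p3=F] Δ:[(p0 → p1)=T] refutes=False
  v=0001: Γ:[p3=T] Δ:[(p0 → p1)=T] refutes=False
  v=0010: Γ:[p3=F] Δ:[(p0 → p1)=T] refutes=False
  v=0011: Γ:[p3=T] Δ:[(p0 → p1)=T] refutes=False
  v=0100: Γ:[p3=F] Δ:[(p0 → p1)=T] refutes=False
  v=0101: Γ:[p3=T] Δ:[(p0 → p1)=T] refutes=False
  v=0110: Γ:[p3=F] Δ:[(p0 → p1)=T] refutes=False
  v=0111: Γ:[p3=T] Δ:[(p0 → p1)=T] refutes=False
  v=1000: Γ:[p3=F] Δ:[(p0 → p1)=F] refutes=False
  v=1001: Γ:[p3=T] Δ:[(p0 → p1)=F] refutes=True  ← countermodel

Result: [1, 0, 0, 1]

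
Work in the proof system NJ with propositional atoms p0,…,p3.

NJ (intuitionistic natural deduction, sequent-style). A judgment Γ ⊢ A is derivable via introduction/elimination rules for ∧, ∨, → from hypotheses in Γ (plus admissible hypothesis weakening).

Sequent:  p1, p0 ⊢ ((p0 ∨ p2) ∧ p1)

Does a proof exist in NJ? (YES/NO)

Derivation (root first):
[∧I] p1, p0 ⊢ ((p0 ∨ p2) ∧ p1)
  [∨I₁] p0 ⊢ (p0 ∨ p2)
    [Ax] p0 ⊢ p0
  [Ax] p1 ⊢ p1

Result: YES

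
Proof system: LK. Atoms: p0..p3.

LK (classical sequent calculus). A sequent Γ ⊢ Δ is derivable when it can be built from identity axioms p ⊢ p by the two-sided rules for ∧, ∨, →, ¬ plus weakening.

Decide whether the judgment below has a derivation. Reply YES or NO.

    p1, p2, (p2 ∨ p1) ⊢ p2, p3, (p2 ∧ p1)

Derivation trace:
[∨L] p1, p2, (p2 ∨ p1) ⊢ p2, p3, (p2 ∧ p1)
  [∧R] p1, p2 ⊢ (p2 ∧ p1)
    [Ax] p2 ⊢ p2
    [Ax] p1 ⊢ p1
  [WR] p2, p1 ⊢ p2, p3
    [WL] p2, p1 ⊢ p2
      [Ax] p2 ⊢ p2

Result: YES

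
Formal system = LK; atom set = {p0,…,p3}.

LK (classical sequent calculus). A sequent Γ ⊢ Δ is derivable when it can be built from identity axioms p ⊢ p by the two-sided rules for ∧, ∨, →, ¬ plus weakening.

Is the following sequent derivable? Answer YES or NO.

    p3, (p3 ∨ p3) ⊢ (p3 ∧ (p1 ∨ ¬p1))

Derivation (root first):
[∧R] p3, (p3 ∨ p3) ⊢ (p3 ∧ (p1 ∨ ¬p1))
  [∨L] p3, (p3 ∨ p3) ⊢ p3
    [WL] p3, p3 ⊢ p3
      [Ax] p3 ⊢ p3
    [Ax] p3 ⊢ p3
  [∨R]  ⊢ (p1 ∨ ¬p1)
    [¬R]  ⊢ p1, ¬p1
      [Ax] p1 ⊢ p1

Result: YES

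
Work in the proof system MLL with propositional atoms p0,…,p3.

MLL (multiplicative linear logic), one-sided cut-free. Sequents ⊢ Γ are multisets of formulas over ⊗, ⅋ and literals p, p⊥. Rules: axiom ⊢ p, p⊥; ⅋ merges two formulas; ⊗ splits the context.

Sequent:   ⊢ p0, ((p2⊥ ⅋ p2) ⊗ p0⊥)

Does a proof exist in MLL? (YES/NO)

Proof tree:
[⊗]  ⊢ p0, ((p2⊥ ⅋ p2) ⊗ p0⊥)
  [⅋]  ⊢ (p2⊥ ⅋ p2)
    [Ax]  ⊢ p2, p2⊥
  [Ax]  ⊢ p0, p0⊥

Result: YES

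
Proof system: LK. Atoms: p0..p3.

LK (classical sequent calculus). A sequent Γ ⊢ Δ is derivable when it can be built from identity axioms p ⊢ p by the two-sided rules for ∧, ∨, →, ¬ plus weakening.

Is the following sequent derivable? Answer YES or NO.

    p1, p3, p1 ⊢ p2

Truth-table refutation:
  v=0000: Γ:[p1=F, p3=F, p1=F] Δ:[p2=F] refutes=False
  v=0001: Γ:[p1=F, p3=T, p1=F] Δ:[p2=F] refutes=False
  v=0010: Γ:[p1=F, p3=F, p1=F] Δ:[p2=T] refutes=False
  v=0011: Γ:[p1=F, p3=T, p1=F] Δ:[p2=T] refutes=False
  v=0100: Γ:[p1=T, p3=F, p1=T] Δ:[p2=F] refutes=False
  v=0101: Γ:[p1=T, p3=T, p1=T] Δ:[p2=F] refutes=True  ← countermodel

Result: NO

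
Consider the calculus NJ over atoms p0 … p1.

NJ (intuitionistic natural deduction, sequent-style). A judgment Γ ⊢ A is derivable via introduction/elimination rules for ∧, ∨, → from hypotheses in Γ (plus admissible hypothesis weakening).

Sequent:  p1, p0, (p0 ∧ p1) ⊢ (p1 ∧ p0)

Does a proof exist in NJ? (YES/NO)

Derivation (root first):
[Wk] p1, p0, (p0 ∧ p1) ⊢ (p1 ∧ p0)
  [∧I] p1, p0 ⊢ (p1 ∧ p0)
    [Ax] p1 ⊢ p1
    [Ax] p0 ⊢ p0

Result: YES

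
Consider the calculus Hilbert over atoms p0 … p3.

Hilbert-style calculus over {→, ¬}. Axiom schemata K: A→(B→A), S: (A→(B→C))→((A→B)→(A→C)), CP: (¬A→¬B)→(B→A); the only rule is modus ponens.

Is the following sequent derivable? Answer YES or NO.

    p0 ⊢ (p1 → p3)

Truth-table refutation:
  v=0000: Γ:[p0=F] Δ:[(p1 → p3)=T] refutes=False
  v=0001: Γ:[p0=F] Δ:[(p1 → p3)=T] refutes=False
  v=0010: Γ:[p0=F] Δ:[(p1 → p3)=T] refutes=False
  v=0011: Γ:[p0=F] Δ:[(p1 → p3)=T] refutes=False
  v=0100: Γ:[p0=F] Δ:[(p1 → p3)=F] refutes=False
  v=0101: Γ:[p0=F] Δ:[(p1 → p3)=T] refutes=False
  v=0110: Γ:[p0=F] Δ:[(p1 → p3)=F] refutes=False
  v=0111: Γ:[p0=F] Δ:[(p1 → p3)=T] refutes=False
  v=1000: Γ:[p0=T] Δ:[(p1 → p3)=T] refutes=False
  v=1001: Γ:[p0=T] Δ:[(p1 → p3)=T] refutes=False
  v=1010: Γ:[p0=T] Δ:[(p1 → p3)=T] refutes=False
  v=1011: Γ:[p0=T] Δ:[(p1 → p3)=T] refutes=False
  v=1100: Γ:[p0=T] Δ:[(p1 → p3)=F] refutes=True  ← countermodel

Result: NO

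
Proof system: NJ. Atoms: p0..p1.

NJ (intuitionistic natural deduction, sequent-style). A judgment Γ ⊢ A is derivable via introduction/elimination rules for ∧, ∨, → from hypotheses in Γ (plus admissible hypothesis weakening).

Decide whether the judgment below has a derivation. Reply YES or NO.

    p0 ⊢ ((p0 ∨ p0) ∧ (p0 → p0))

Proof tree:
[∧I] p0 ⊢ ((p0 ∨ p0) ∧ (p0 → p0))
  [∨I₁] p0 ⊢ (p0 ∨ p0)
    [Ax] p0 ⊢ p0
  [→I]  ⊢ (p0 → p0)
    [Ax] p0 ⊢ p0

Result: YES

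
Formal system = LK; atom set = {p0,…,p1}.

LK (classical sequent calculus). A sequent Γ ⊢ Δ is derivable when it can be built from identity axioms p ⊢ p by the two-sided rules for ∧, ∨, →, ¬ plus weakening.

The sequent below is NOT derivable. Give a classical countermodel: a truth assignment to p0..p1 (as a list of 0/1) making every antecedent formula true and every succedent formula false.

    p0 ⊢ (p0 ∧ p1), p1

Truth-table refutation:
  v=00: Γ:[p0=F] Δ:[(p0 ∧ p1)=F, p1=F] refutes=False
  v=01: Γ:[p0=F] Δ:[(p0 ∧ p1)=F, p1=T] refutes=False
  v=10: Γ:[p0=T] Δ:[(p0 ∧ p1)=F, p1=F] refutes=True  ← countermodel

Result: [1, 0]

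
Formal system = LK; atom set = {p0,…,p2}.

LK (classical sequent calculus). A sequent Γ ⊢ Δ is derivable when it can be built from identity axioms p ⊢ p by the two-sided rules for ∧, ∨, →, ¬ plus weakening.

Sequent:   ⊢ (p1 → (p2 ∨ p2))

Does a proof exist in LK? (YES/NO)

Truth-table refutation:
  v=000: Γ:[] Δ:[(p1 → (p2 ∨ p2))=T] refutes=False
  v=001: Γ:[] Δ:[(p1 → (p2 ∨ p2))=T] refutes=False
  v=010: Γ:[] Δ:[(p1 → (p2 ∨ p2))=F] refutes=True  ← countermodel

Result: NO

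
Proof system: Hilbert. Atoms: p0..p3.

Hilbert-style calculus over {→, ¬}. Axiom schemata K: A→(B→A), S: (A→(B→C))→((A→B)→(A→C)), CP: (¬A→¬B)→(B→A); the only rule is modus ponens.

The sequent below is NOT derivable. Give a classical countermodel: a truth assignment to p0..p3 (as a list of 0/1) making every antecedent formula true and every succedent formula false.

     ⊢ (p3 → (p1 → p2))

Search for a countermodel by truth-table:
  v=0000: Γ:[] Δ:[(p3 → (p1 → p2))=T] refutes=False
  v=0001: Γ:[] Δ:[(p3 → (p1 → p2))=T] refutes=False
  v=0010: Γ:[] Δ:[(p3 → (p1 → p2))=T] refutes=False
  v=0011: Γ:[] Δ:[(p3 → (p1 → p2))=T] refutes=False
  v=0100: Γ:[] Δ:[(p3 → (p1 → p2))=T] refutes=False
  v=0101: Γ:[] Δ:[(p3 → (p1 → p2))=F] refutes=True  ← countermodel

Result: [0, 1, 0, 1]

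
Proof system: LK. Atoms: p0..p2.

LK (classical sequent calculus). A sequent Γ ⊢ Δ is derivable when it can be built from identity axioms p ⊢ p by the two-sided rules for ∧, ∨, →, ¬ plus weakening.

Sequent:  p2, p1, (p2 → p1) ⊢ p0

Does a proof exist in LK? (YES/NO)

Enumerate valuations to refute Γ ⊢ Δ:
  v=000: Γ:[p2=F, p1=F, (p2 → p1)=T] Δ:[p0=F] refutes=False
  v=001: Γ:[p2=T, p1=F, (p2 → p1)=F] Δ:[p0=F] refutes=False
  v=010: Γ:[p2=F, p1=T, (p2 → p1)=T] Δ:[p0=F] refutes=False
  v=011: Γ:[p2=T, p1=T, (p2 → p1)=T] Δ:[p0=F] refutes=True  ← countermodel

Result: NO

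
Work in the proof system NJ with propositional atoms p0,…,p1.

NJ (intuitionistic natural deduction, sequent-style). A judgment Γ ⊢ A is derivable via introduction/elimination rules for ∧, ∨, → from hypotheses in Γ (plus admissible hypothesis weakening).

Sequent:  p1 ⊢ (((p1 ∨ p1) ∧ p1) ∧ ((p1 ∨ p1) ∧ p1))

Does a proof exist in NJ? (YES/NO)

Proof tree:
[∧I] p1 ⊢ (((p1 ∨ p1) ∧ p1) ∧ ((p1 ∨ p1) ∧ p1))
  [∧I] p1 ⊢ ((p1 ∨ p1) ∧ p1)
    [∨I₁] p1 ⊢ (p1 ∨ p1)
      [Ax] p1 ⊢ p1
    [Ax] p1 ⊢ p1
  [∧I] p1 ⊢ ((p1 ∨ p1) ∧ p1)
    [∨I₁] p1 ⊢ (p1 ∨ p1)
      [Ax] p1 ⊢ p1
    [Ax] p1 ⊢ p1

Result: YES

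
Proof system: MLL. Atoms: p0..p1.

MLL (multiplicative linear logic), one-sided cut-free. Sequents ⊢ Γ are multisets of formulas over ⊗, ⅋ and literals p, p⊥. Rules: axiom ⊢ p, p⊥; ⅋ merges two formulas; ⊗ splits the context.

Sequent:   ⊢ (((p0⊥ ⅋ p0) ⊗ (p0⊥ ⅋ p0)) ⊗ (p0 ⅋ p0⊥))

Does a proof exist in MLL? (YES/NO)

Derivation trace:
[⊗]  ⊢ (((p0⊥ ⅋ p0) ⊗ (p0⊥ ⅋ p0)) ⊗ (p0 ⅋ p0⊥))
  [⊗]  ⊢ ((p0⊥ ⅋ p0) ⊗ (p0⊥ ⅋ p0))
    [⅋]  ⊢ (p0⊥ ⅋ p0)
      [Ax]  ⊢ p0, p0⊥
    [⅋]  ⊢ (p0⊥ ⅋ p0)
      [Ax]  ⊢ p0, p0⊥
  [⅋]  ⊢ (p0 ⅋ p0⊥)
    [Ax]  ⊢ p0, p0⊥

Result: YES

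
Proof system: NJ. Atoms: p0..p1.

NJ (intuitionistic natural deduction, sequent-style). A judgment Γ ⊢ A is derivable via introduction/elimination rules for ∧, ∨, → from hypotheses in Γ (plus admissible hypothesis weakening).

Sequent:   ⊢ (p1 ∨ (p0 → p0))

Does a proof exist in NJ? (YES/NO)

Derivation trace:
[∨I₂]  ⊢ (p1 ∨ (p0 → p0))
  [→I]  ⊢ (p0 → p0)
    [Ax] p0 ⊢ p0

Result: YES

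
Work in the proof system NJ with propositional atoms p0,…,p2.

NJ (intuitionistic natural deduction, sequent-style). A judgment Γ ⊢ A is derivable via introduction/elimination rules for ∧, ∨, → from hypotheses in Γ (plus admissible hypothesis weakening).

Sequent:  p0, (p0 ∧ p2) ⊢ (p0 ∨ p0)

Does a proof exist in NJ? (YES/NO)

Derivation trace:
[Wk] p0, (p0 ∧ p2) ⊢ (p0 ∨ p0)
  [∨I₁] p0 ⊢ (p0 ∨ p0)
    [Ax] p0 ⊢ p0

Result: YES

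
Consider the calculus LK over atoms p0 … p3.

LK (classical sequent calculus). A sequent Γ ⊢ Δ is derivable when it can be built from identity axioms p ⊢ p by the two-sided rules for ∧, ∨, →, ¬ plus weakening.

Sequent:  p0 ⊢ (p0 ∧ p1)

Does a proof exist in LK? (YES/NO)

Enumerate valuations to refute Γ ⊢ Δ:
  v=0000: Γ:[p0=F] Δ:[(p0 ∧ p1)=F] refutes=False
  v=0001: Γ:[p0=F] Δ:[(p0 ∧ p1)=F] refutes=False
  v=0010: Γ:[p0=F] Δ:[(p0 ∧ p1)=F] refutes=False
  v=0011: Γ:[p0=F] Δ:[(p0 ∧ p1)=F] refutes=False
  v=0100: Γ:[p0=F] Δ:[(p0 ∧ p1)=F] refutes=False
  v=0101: Γ:[p0=F] Δ:[(p0 ∧ p1)=F] refutes=False
  v=0110: Γ:[p0=F] Δ:[(p0 ∧ p1)=F] refutes=False
  v=0111: Γ:[p0=F] Δ:[(p0 ∧ p1)=F] refutes=False
  v=1000: Γ:[p0=T] Δ:[(p0 ∧ p1)=F] refutes=True  ← countermodel

Result: NO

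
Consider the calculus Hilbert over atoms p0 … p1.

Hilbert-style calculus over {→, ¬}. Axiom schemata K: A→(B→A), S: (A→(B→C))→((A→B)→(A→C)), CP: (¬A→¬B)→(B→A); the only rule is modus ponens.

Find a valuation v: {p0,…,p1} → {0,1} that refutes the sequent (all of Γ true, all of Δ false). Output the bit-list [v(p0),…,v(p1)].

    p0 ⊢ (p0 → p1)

Search for a countermodel by truth-table:
  v=00: Γ:[p0=F] Δ:[(p0 → p1)=T] refutes=False
  v=01: Γ:[p0=F] Δ:[(p0 → p1)=T] refutes=False
  v=10: Γ:[p0=T] Δ:[(p0 → p1)=F] refutes=True  ← countermodel

Result: [1, 0]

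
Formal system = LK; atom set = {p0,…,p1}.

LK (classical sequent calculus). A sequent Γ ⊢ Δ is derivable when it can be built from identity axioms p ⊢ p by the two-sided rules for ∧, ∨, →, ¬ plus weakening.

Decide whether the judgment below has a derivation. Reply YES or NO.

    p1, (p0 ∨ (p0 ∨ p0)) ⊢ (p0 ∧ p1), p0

Derivation (root first):
[∨L] p1, (p0 ∨ (p0 ∨ p0)) ⊢ (p0 ∧ p1), p0
  [WR] p0 ⊢ p0, p0
    [Ax] p0 ⊢ p0
  [∧R] p1, (p0 ∨ p0) ⊢ (p0 ∧ p1)
    [∨L] (p0 ∨ p0) ⊢ p0
      [Ax] p0 ⊢ p0
      [WR] p0 ⊢ p0, p0
        [Ax] p0 ⊢ p0
    [Ax] p1 ⊢ p1

Result: YES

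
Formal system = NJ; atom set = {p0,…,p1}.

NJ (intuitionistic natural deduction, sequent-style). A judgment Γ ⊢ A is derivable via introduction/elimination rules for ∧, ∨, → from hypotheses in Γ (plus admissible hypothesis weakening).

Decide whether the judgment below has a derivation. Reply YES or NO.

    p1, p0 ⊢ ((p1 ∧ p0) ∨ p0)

Proof tree:
[∨I₁] p1, p0 ⊢ ((p1 ∧ p0) ∨ p0)
  [∧I] p1, p0 ⊢ (p1 ∧ p0)
    [Ax] p1 ⊢ p1
    [Ax] p0 ⊢ p0

Result: YES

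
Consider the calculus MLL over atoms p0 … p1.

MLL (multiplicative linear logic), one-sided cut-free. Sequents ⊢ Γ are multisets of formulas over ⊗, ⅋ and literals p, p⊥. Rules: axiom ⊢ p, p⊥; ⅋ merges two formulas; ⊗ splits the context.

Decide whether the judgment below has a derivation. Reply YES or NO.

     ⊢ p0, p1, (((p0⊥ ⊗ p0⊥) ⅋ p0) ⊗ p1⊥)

Derivation (root first):
[⊗]  ⊢ p0, p1, (((p0⊥ ⊗ p0⊥) ⅋ p0) ⊗ p1⊥)
  [⅋]  ⊢ p0, ((p0⊥ ⊗ p0⊥) ⅋ p0)
    [⊗]  ⊢ p0, p0, (p0⊥ ⊗ p0⊥)
      [Ax]  ⊢ p0, p0⊥
      [Ax]  ⊢ p0, p0⊥
  [Ax]  ⊢ p1, p1⊥

Result: YES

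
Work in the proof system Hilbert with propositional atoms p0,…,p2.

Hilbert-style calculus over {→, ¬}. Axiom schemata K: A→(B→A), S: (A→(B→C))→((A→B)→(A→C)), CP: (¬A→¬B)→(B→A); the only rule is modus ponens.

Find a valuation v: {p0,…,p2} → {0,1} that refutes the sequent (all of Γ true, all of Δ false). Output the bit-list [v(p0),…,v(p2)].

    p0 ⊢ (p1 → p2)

Truth-table refutation:
  v=000: Γ:[p0=F] Δ:[(p1 → p2)=T] refutes=False
  v=001: Γ:[p0=F] Δ:[(p1 → p2)=T] refutes=False
  v=010: Γ:[p0=F] Δ:[(p1 → p2)=F] refutes=False
  v=011: Γ:[p0=F] Δ:[(p1 → p2)=T] refutes=False
  v=100: Γ:[p0=T] Δ:[(p1 → p2)=T] refutes=False
  v=101: Γ:[p0=T] Δ:[(p1 → p2)=T] refutes=False
  v=110: Γ:[p0=T] Δ:[(p1 → p2)=F] refutes=True  ← countermodel

Result: [1, 1, 0]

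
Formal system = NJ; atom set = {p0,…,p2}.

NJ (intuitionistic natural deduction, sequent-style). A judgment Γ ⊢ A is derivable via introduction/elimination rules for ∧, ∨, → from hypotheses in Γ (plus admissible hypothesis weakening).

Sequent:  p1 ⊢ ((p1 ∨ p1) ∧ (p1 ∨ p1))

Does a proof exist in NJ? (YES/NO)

Proof tree:
[∧I] p1 ⊢ ((p1 ∨ p1) ∧ (p1 ∨ p1))
  [∨I₂] p1, p1 ⊢ (p1 ∨ p1)
    [Wk] p1, p1 ⊢ p1
      [Ax] p1 ⊢ p1
  [∨I₂] p1 ⊢ (p1 ∨ p1)
    [Ax] p1 ⊢ p1

Result: YES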